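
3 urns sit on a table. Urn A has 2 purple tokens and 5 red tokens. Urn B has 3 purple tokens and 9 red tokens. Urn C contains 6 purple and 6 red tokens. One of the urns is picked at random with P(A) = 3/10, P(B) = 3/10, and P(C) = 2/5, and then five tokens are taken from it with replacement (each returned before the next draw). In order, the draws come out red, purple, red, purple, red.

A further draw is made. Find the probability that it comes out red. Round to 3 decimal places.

0.633

The likelihood of the observed sequence under each hypothesis: P(data | urn A) = (5/7)(2/7)(5/7)(2/7)(5/7) = 0.02975; P(data | urn B) = (9/12)(3/12)(9/12)(3/12)(9/12) = 0.026367; P(data | urn C) = (6/12)(6/12)(6/12)(6/12)(6/12) = 0.03125.
Multiplying each by its prior: 3/10 · 0.02975 = 0.0089249, 3/10 · 0.026367 = 0.0079102, 2/5 · 0.03125 = 0.0125; with total 0.029335.
Dividing through by the total gives posterior P(urn A | data) = 0.30424, P(urn B | data) = 0.26965, P(urn C | data) = 0.42611.
So P(red next | data) = Σ P(red next | H) P(H | data) = (5/7)(0.30424) + (3/4)(0.26965) + (1/2)(0.42611) = 0.63261.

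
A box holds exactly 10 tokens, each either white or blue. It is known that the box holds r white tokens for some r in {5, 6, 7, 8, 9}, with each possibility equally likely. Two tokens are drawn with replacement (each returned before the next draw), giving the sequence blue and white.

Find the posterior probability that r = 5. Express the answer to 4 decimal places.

For each hypothesis, P(data | H) works out to: P(data | r = 5) = (5/10)(5/10) = 1/4; P(data | r = 6) = (4/10)(6/10) = 6/25; P(data | r = 7) = (3/10)(7/10) = 21/100; P(data | r = 8) = (2/10)(8/10) = 4/25; P(data | r = 9) = (1/10)(9/10) = 9/100.
Weighting by the prior gives 1/5 · 1/4 = 1/20, 1/5 · 6/25 = 6/125, 1/5 · 21/100 = 21/500, 1/5 · 4/25 = 4/125, 1/5 · 9/100 = 9/500; these sum to 19/100.
By Bayes' rule, P(r = 5 | data) = (1/20) / (19/100) = 5/19.

0.2632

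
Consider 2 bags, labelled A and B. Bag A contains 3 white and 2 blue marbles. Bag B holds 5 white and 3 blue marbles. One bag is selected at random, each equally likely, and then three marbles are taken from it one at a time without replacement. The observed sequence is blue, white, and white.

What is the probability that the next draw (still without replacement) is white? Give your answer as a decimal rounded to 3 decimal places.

For each hypothesis, P(data | H) works out to: P(data | bag A) = (2/5)(3/4)(2/3) = 1/5; P(data | bag B) = (3/8)(5/7)(4/6) = 5/28.
The prior-weighted likelihoods are 1/2 · 1/5 = 1/10, 1/2 · 5/28 = 5/56; summing to 53/280.
The posterior is then P(bag A | data) = 28/53, P(bag B | data) = 25/53.
Averaging over the posterior, P(white next | data) = (1/2)(28/53) + (3/5)(25/53) = 29/53.

0.547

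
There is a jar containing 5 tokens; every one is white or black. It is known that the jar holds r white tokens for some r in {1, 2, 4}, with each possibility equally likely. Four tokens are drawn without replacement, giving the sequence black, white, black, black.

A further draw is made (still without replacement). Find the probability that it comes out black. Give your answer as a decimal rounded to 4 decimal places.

For each hypothesis, P(data | H) works out to: P(data | r = 1) = (4/5)(1/4)(3/3)(2/2) = 1/5; P(data | r = 2) = (3/5)(2/4)(2/3)(1/2) = 1/10; P(data | r = 4) = (1/5)(4/4)(0/3) = 0.
Multiplying each by its prior: 1/3 · 1/5 = 1/15, 1/3 · 1/10 = 1/30, 1/3 · 0 = 0; summing to 1/10.
The posterior is then P(r = 1 | data) = 2/3, P(r = 2 | data) = 1/3, P(r = 4 | data) = 0.
The predictive probability is P(black next | data) = (1)(2/3) + (0)(1/3) = 2/3.

0.6667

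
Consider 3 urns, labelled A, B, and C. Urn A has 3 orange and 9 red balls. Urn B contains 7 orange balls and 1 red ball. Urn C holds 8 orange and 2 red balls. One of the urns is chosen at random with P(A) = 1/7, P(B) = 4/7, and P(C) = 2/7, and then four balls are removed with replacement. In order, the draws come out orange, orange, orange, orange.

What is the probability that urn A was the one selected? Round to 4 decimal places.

0.0012

Under each hypothesis, the probability of the observed sequence is: P(data | urn A) = (3/12)(3/12)(3/12)(3/12) = 0.0039062; P(data | urn B) = (7/8)(7/8)(7/8)(7/8) = 0.58618; P(data | urn C) = (8/10)(8/10)(8/10)(8/10) = 0.4096.
Weighting by the prior gives 1/7 · 0.0039062 = 0.00055804, 4/7 · 0.58618 = 0.33496, 2/7 · 0.4096 = 0.11703; these sum to 0.45255.
Hence P(urn A | data) = (0.00055804) / (0.45255) = 0.0012331.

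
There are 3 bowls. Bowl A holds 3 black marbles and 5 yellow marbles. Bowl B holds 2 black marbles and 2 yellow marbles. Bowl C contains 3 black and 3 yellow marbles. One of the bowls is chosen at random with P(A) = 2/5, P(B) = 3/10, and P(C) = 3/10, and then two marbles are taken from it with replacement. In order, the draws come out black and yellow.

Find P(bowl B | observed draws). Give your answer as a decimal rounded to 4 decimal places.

For each hypothesis, P(data | H) works out to: P(data | bowl A) = (3/8)(5/8) = 15/64; P(data | bowl B) = (2/4)(2/4) = 1/4; P(data | bowl C) = (3/6)(3/6) = 1/4.
Multiplying each by its prior: 2/5 · 15/64 = 3/32, 3/10 · 1/4 = 3/40, 3/10 · 1/4 = 3/40; with total 39/160.
Hence P(bowl B | data) = (3/40) / (39/160) = 4/13.

0.3077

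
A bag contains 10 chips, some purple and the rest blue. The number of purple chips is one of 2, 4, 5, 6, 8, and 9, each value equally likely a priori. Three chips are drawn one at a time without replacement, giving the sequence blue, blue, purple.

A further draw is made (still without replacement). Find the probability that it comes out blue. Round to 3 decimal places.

0.543

Under each hypothesis, the probability of the observed sequence is: P(data | r = 2) = (8/10)(7/9)(2/8) = 7/45; P(data | r = 4) = (6/10)(5/9)(4/8) = 1/6; P(data | r = 5) = (5/10)(4/9)(5/8) = 5/36; P(data | r = 6) = (4/10)(3/9)(6/8) = 1/10; P(data | r = 8) = (2/10)(1/9)(8/8) = 1/45; P(data | r = 9) = (1/10)(0/9) = 0.
Multiplying each by its prior: 1/6 · 7/45 = 7/270, 1/6 · 1/6 = 1/36, 1/6 · 5/36 = 5/216, 1/6 · 1/10 = 1/60, 1/6 · 1/45 = 1/270, 1/6 · 0 = 0; summing to 7/72.
Normalising, the posterior is P(r = 2 | data) = 4/15, P(r = 4 | data) = 2/7, P(r = 5 | data) = 5/21, P(r = 6 | data) = 6/35, P(r = 8 | data) = 4/105, P(r = 9 | data) = 0.
The predictive probability is P(blue next | data) = (6/7)(4/15) + (4/7)(2/7) + (3/7)(5/21) + (2/7)(6/35) + (0)(4/105) = 19/35.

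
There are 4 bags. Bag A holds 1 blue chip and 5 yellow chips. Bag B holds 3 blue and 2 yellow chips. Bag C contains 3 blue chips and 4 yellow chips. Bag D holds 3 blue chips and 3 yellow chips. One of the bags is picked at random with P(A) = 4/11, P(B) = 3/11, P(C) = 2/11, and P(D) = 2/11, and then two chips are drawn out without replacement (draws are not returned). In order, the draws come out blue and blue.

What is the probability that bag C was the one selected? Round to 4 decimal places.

The likelihood of the observed sequence under each hypothesis: P(data | bag A) = (1/6)(0/5) = 0; P(data | bag B) = (3/5)(2/4) = 3/10; P(data | bag C) = (3/7)(2/6) = 1/7; P(data | bag D) = (3/6)(2/5) = 1/5.
Weighting by the prior gives 4/11 · 0 = 0, 3/11 · 3/10 = 9/110, 2/11 · 1/7 = 2/77, 2/11 · 1/5 = 2/55; with total 111/770.
Therefore the posterior P(bag C | data) = (2/77) / (111/770) = 20/111.

0.1802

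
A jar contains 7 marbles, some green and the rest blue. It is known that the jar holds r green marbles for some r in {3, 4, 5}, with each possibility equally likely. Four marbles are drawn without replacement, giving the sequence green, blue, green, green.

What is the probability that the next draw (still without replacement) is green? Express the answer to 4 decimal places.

0.4815

Compute the likelihood of the observed sequence for each case: P(data | r = 3) = (3/7)(4/6)(2/5)(1/4) = 1/35; P(data | r = 4) = (4/7)(3/6)(3/5)(2/4) = 3/35; P(data | r = 5) = (5/7)(2/6)(4/5)(3/4) = 1/7.
Multiplying each by its prior: 1/3 · 1/35 = 1/105, 1/3 · 3/35 = 1/35, 1/3 · 1/7 = 1/21; with total 3/35.
The posterior is then P(r = 3 | data) = 1/9, P(r = 4 | data) = 1/3, P(r = 5 | data) = 5/9.
The predictive probability is P(green next | data) = (0)(1/9) + (1/3)(1/3) + (2/3)(5/9) = 13/27.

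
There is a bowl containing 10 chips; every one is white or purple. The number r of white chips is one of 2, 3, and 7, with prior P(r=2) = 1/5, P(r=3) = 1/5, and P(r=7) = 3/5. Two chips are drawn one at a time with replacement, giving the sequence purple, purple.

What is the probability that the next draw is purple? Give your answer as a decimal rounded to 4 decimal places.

Compute the likelihood of the observed sequence for each case: P(data | r = 2) = (8/10)(8/10) = 16/25; P(data | r = 3) = (7/10)(7/10) = 49/100; P(data | r = 7) = (3/10)(3/10) = 9/100.
Weighting by the prior gives 1/5 · 16/25 = 16/125, 1/5 · 49/100 = 49/500, 3/5 · 9/100 = 27/500; summing to 7/25.
The posterior is then P(r = 2 | data) = 16/35, P(r = 3 | data) = 7/20, P(r = 7 | data) = 27/140.
The predictive probability is P(purple next | data) = (4/5)(16/35) + (7/10)(7/20) + (3/10)(27/140) = 117/175.

0.6686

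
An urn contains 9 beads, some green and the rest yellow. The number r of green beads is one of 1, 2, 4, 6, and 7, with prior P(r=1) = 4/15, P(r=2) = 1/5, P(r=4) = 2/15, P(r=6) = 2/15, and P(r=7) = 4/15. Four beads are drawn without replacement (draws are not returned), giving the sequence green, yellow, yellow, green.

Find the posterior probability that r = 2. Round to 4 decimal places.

0.1765

Under each hypothesis, the probability of the observed sequence is: P(data | r = 1) = (1/9)(8/8)(7/7)(0/6) = 0; P(data | r = 2) = (2/9)(7/8)(6/7)(1/6) = 1/36; P(data | r = 4) = (4/9)(5/8)(4/7)(3/6) = 5/63; P(data | r = 6) = (6/9)(3/8)(2/7)(5/6) = 5/84; P(data | r = 7) = (7/9)(2/8)(1/7)(6/6) = 1/36.
The prior-weighted likelihoods are 4/15 · 0 = 0, 1/5 · 1/36 = 1/180, 2/15 · 5/63 = 2/189, 2/15 · 5/84 = 1/126, 4/15 · 1/36 = 1/135; these sum to 17/540.
By Bayes' rule, P(r = 2 | data) = (1/180) / (17/540) = 3/17.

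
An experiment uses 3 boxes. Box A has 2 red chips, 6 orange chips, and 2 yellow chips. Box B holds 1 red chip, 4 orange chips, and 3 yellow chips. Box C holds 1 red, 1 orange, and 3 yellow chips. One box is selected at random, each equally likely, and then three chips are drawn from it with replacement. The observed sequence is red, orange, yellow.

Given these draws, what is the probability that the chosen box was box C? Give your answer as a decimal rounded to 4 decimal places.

The likelihood of the observed sequence under each hypothesis: P(data | box A) = (2/10)(6/10)(2/10) = 0.024; P(data | box B) = (1/8)(4/8)(3/8) = 0.023438; P(data | box C) = (1/5)(1/5)(3/5) = 0.024.
The prior-weighted likelihoods are 1/3 · 0.024 = 0.008, 1/3 · 0.023438 = 0.0078125, 1/3 · 0.024 = 0.008; these sum to 0.023813.
By Bayes' rule, P(box C | data) = (0.008) / (0.023813) = 0.33596.

0.3360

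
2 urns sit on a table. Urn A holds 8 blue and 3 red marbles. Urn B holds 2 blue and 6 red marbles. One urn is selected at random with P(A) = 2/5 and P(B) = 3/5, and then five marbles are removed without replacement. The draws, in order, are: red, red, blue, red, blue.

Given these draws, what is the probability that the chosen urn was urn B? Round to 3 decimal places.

0.898

Compute the likelihood of the observed sequence for each case: P(data | urn A) = (3/11)(2/10)(8/9)(1/8)(7/7) = 0.0060606; P(data | urn B) = (6/8)(5/7)(2/6)(4/5)(1/4) = 0.035714.
The prior-weighted likelihoods are 2/5 · 0.0060606 = 0.0024242, 3/5 · 0.035714 = 0.021429; summing to 0.023853.
So P(urn B | data) = (0.021429) / (0.023853) = 0.89837.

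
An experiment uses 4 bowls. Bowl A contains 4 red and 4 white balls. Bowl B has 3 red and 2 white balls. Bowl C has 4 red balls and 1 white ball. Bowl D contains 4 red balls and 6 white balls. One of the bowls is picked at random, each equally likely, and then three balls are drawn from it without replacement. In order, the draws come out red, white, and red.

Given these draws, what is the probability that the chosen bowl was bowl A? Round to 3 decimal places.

0.222

Compute the likelihood of the observed sequence for each case: P(data | bowl A) = (4/8)(4/7)(3/6) = 1/7; P(data | bowl B) = (3/5)(2/4)(2/3) = 1/5; P(data | bowl C) = (4/5)(1/4)(3/3) = 1/5; P(data | bowl D) = (4/10)(6/9)(3/8) = 1/10.
Weighting by the prior gives 1/4 · 1/7 = 1/28, 1/4 · 1/5 = 1/20, 1/4 · 1/5 = 1/20, 1/4 · 1/10 = 1/40; with total 9/56.
Therefore the posterior P(bowl A | data) = (1/28) / (9/56) = 2/9.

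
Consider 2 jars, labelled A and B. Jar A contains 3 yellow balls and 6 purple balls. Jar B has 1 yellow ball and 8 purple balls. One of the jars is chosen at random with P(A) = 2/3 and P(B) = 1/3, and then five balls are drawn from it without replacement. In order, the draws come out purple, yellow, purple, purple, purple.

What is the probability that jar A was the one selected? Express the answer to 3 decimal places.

0.563

Compute the likelihood of the observed sequence for each case: P(data | jar A) = (6/9)(3/8)(5/7)(4/6)(3/5) = 1/14; P(data | jar B) = (8/9)(1/8)(7/7)(6/6)(5/5) = 1/9.
The prior-weighted likelihoods are 2/3 · 1/14 = 1/21, 1/3 · 1/9 = 1/27; summing to 16/189.
Hence P(jar A | data) = (1/21) / (16/189) = 9/16.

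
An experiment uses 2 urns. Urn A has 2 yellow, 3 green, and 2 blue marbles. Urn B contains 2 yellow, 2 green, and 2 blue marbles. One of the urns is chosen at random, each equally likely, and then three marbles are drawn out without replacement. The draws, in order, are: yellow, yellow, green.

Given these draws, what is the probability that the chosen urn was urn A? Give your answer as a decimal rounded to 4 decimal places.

0.4615

For each hypothesis, P(data | H) works out to: P(data | urn A) = (2/7)(1/6)(3/5) = 1/35; P(data | urn B) = (2/6)(1/5)(2/4) = 1/30.
The prior-weighted likelihoods are 1/2 · 1/35 = 1/70, 1/2 · 1/30 = 1/60; summing to 13/420.
Hence P(urn A | data) = (1/70) / (13/420) = 6/13.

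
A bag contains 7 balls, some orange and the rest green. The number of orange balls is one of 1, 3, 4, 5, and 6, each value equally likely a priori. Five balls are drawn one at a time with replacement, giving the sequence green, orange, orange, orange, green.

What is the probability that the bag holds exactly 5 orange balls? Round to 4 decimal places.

0.2841

For each hypothesis, P(data | H) works out to: P(data | r = 1) = (6/7)(1/7)(1/7)(1/7)(6/7) = 0.002142; P(data | r = 3) = (4/7)(3/7)(3/7)(3/7)(4/7) = 0.025704; P(data | r = 4) = (3/7)(4/7)(4/7)(4/7)(3/7) = 0.034271; P(data | r = 5) = (2/7)(5/7)(5/7)(5/7)(2/7) = 0.02975; P(data | r = 6) = (1/7)(6/7)(6/7)(6/7)(1/7) = 0.012852.
Weighting by the prior gives 1/5 · 0.002142 = 0.00042839, 1/5 · 0.025704 = 0.0051407, 1/5 · 0.034271 = 0.0068543, 1/5 · 0.02975 = 0.0059499, 1/5 · 0.012852 = 0.0025704; these sum to 0.020944.
Hence P(r = 5 | data) = (0.0059499) / (0.020944) = 0.28409.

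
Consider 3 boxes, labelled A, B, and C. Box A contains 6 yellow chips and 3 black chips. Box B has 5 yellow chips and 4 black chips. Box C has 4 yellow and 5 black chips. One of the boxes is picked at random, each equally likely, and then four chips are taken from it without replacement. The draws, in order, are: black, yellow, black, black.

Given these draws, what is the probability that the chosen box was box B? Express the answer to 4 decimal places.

0.3030

The likelihood of the observed sequence under each hypothesis: P(data | box A) = (3/9)(6/8)(2/7)(1/6) = 1/84; P(data | box B) = (4/9)(5/8)(3/7)(2/6) = 5/126; P(data | box C) = (5/9)(4/8)(4/7)(3/6) = 5/63.
The prior-weighted likelihoods are 1/3 · 1/84 = 1/252, 1/3 · 5/126 = 5/378, 1/3 · 5/63 = 5/189; these sum to 11/252.
By Bayes' rule, P(box B | data) = (5/378) / (11/252) = 10/33.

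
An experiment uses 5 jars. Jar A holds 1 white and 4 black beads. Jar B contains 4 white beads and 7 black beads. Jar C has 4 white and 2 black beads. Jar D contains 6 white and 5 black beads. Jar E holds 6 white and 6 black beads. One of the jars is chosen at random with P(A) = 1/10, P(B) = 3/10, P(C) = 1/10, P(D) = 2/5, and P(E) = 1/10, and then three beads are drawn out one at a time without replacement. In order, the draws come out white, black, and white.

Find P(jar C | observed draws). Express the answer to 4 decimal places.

0.1671

Under each hypothesis, the probability of the observed sequence is: P(data | jar A) = (1/5)(4/4)(0/3) = 0; P(data | jar B) = (4/11)(7/10)(3/9) = 14/165; P(data | jar C) = (4/6)(2/5)(3/4) = 1/5; P(data | jar D) = (6/11)(5/10)(5/9) = 5/33; P(data | jar E) = (6/12)(6/11)(5/10) = 3/22.
Weighting by the prior gives 1/10 · 0 = 0, 3/10 · 14/165 = 7/275, 1/10 · 1/5 = 1/50, 2/5 · 5/33 = 2/33, 1/10 · 3/22 = 3/220; summing to 79/660.
Hence P(jar C | data) = (1/50) / (79/660) = 66/395.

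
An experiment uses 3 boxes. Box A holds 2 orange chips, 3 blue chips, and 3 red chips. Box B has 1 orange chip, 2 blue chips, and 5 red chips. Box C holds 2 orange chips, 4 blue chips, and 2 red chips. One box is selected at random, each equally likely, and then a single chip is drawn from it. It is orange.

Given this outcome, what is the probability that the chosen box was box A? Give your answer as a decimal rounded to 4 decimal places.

0.4000

For each hypothesis, P(data | H) works out to: P(data | box A) = (2/8) = 1/4; P(data | box B) = (1/8) = 1/8; P(data | box C) = (2/8) = 1/4.
The prior-weighted likelihoods are 1/3 · 1/4 = 1/12, 1/3 · 1/8 = 1/24, 1/3 · 1/4 = 1/12; with total 5/24.
Therefore the posterior P(box A | data) = (1/12) / (5/24) = 2/5.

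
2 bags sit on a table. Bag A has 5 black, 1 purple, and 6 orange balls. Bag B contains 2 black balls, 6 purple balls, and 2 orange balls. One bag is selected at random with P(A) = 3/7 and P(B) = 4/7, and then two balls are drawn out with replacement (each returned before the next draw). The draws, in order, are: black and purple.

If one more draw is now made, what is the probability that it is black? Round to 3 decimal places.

The likelihood of the observed sequence under each hypothesis: P(data | bag A) = (5/12)(1/12) = 0.034722; P(data | bag B) = (2/10)(6/10) = 0.12.
The prior-weighted likelihoods are 3/7 · 0.034722 = 0.014881, 4/7 · 0.12 = 0.068571; summing to 0.083452.
Dividing through by the total gives posterior P(bag A | data) = 0.17832, P(bag B | data) = 0.82168.
Averaging over the posterior, P(black next | data) = (5/12)(0.17832) + (1/5)(0.82168) = 0.23864.

0.239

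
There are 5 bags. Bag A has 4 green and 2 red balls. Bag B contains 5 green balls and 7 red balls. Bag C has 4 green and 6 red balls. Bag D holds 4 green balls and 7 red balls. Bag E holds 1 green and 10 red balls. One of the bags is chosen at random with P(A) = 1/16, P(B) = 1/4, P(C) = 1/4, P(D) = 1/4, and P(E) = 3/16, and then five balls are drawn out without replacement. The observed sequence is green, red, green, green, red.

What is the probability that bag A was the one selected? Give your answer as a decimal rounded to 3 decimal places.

0.196

The likelihood of the observed sequence under each hypothesis: P(data | bag A) = (4/6)(2/5)(3/4)(2/3)(1/2) = 0.066667; P(data | bag B) = (5/12)(7/11)(4/10)(3/9)(6/8) = 0.026515; P(data | bag C) = (4/10)(6/9)(3/8)(2/7)(5/6) = 0.02381; P(data | bag D) = (4/11)(7/10)(3/9)(2/8)(6/7) = 0.018182; P(data | bag E) = (1/11)(10/10)(0/9) = 0.
Multiplying each by its prior: 1/16 · 0.066667 = 0.0041667, 1/4 · 0.026515 = 0.0066288, 1/4 · 0.02381 = 0.0059524, 1/4 · 0.018182 = 0.0045455, 3/16 · 0 = 0; summing to 0.021293.
Hence P(bag A | data) = (0.0041667) / (0.021293) = 0.19568.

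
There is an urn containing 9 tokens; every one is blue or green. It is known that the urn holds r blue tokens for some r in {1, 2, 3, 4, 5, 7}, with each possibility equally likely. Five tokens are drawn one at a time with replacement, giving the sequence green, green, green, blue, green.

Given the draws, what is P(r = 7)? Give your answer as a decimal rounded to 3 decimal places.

0.007

The likelihood of the observed sequence under each hypothesis: P(data | r = 1) = (8/9)(8/9)(8/9)(1/9)(8/9) = 0.069366; P(data | r = 2) = (7/9)(7/9)(7/9)(2/9)(7/9) = 0.081322; P(data | r = 3) = (6/9)(6/9)(6/9)(3/9)(6/9) = 0.065844; P(data | r = 4) = (5/9)(5/9)(5/9)(4/9)(5/9) = 0.042338; P(data | r = 5) = (4/9)(4/9)(4/9)(5/9)(4/9) = 0.021677; P(data | r = 7) = (2/9)(2/9)(2/9)(7/9)(2/9) = 0.0018967.
The prior-weighted likelihoods are 1/6 · 0.069366 = 0.011561, 1/6 · 0.081322 = 0.013554, 1/6 · 0.065844 = 0.010974, 1/6 · 0.042338 = 0.0070563, 1/6 · 0.021677 = 0.0036128, 1/6 · 0.0018967 = 0.00031612; summing to 0.047074.
By Bayes' rule, P(r = 7 | data) = (0.00031612) / (0.047074) = 0.0067154.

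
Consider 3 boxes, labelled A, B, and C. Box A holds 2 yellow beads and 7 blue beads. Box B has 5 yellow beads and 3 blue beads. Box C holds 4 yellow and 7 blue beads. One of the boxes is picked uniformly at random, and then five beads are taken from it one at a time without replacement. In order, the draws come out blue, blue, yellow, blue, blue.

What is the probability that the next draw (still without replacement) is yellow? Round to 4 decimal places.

0.3382

The likelihood of the observed sequence under each hypothesis: P(data | box A) = (7/9)(6/8)(2/7)(5/6)(4/5) = 1/9; P(data | box B) = (3/8)(2/7)(5/6)(1/5)(0/4) = 0; P(data | box C) = (7/11)(6/10)(4/9)(5/8)(4/7) = 2/33.
Weighting by the prior gives 1/3 · 1/9 = 1/27, 1/3 · 0 = 0, 1/3 · 2/33 = 2/99; summing to 17/297.
The posterior is then P(box A | data) = 11/17, P(box B | data) = 0, P(box C | data) = 6/17.
So P(yellow next | data) = Σ P(yellow next | H) P(H | data) = (1/4)(11/17) + (1/2)(6/17) = 23/68.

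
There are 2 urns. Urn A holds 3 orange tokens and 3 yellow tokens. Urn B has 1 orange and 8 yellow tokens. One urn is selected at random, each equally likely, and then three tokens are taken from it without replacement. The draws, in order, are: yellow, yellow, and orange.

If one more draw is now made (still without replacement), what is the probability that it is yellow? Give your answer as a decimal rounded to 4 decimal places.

0.6170

The likelihood of the observed sequence under each hypothesis: P(data | urn A) = (3/6)(2/5)(3/4) = 3/20; P(data | urn B) = (8/9)(7/8)(1/7) = 1/9.
Multiplying each by its prior: 1/2 · 3/20 = 3/40, 1/2 · 1/9 = 1/18; summing to 47/360.
Dividing through by the total gives posterior P(urn A | data) = 27/47, P(urn B | data) = 20/47.
The predictive probability is P(yellow next | data) = (1/3)(27/47) + (1)(20/47) = 29/47.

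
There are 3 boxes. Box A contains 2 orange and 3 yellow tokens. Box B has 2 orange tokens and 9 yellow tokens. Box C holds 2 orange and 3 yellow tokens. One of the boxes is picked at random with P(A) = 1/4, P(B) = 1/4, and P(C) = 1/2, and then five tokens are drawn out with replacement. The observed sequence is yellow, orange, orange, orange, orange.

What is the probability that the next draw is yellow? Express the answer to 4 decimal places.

Under each hypothesis, the probability of the observed sequence is: P(data | box A) = (3/5)(2/5)(2/5)(2/5)(2/5) = 0.01536; P(data | box B) = (9/11)(2/11)(2/11)(2/11)(2/11) = 0.00089413; P(data | box C) = (3/5)(2/5)(2/5)(2/5)(2/5) = 0.01536.
Multiplying each by its prior: 1/4 · 0.01536 = 0.00384, 1/4 · 0.00089413 = 0.00022353, 1/2 · 0.01536 = 0.00768; summing to 0.011744.
The posterior is then P(box A | data) = 0.32699, P(box B | data) = 0.019034, P(box C | data) = 0.65398.
The predictive probability is P(yellow next | data) = (3/5)(0.32699) + (9/11)(0.019034) + (3/5)(0.65398) = 0.60415.

0.6042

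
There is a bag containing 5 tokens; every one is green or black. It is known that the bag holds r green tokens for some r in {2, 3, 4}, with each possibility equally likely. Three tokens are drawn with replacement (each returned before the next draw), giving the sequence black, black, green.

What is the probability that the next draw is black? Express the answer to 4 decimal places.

0.4824

For each hypothesis, P(data | H) works out to: P(data | r = 2) = (3/5)(3/5)(2/5) = 18/125; P(data | r = 3) = (2/5)(2/5)(3/5) = 12/125; P(data | r = 4) = (1/5)(1/5)(4/5) = 4/125.
The prior-weighted likelihoods are 1/3 · 18/125 = 6/125, 1/3 · 12/125 = 4/125, 1/3 · 4/125 = 4/375; summing to 34/375.
Dividing through by the total gives posterior P(r = 2 | data) = 9/17, P(r = 3 | data) = 6/17, P(r = 4 | data) = 2/17.
Averaging over the posterior, P(black next | data) = (3/5)(9/17) + (2/5)(6/17) + (1/5)(2/17) = 41/85.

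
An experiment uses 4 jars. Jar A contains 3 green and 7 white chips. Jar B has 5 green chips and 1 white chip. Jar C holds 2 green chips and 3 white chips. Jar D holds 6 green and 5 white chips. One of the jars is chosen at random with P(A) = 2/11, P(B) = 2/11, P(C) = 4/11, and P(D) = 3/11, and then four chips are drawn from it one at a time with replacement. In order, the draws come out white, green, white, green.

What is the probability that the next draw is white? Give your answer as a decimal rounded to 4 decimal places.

Compute the likelihood of the observed sequence for each case: P(data | jar A) = (7/10)(3/10)(7/10)(3/10) = 0.0441; P(data | jar B) = (1/6)(5/6)(1/6)(5/6) = 0.01929; P(data | jar C) = (3/5)(2/5)(3/5)(2/5) = 0.0576; P(data | jar D) = (5/11)(6/11)(5/11)(6/11) = 0.061471.
Multiplying each by its prior: 2/11 · 0.0441 = 0.0080182, 2/11 · 0.01929 = 0.0035073, 4/11 · 0.0576 = 0.020945, 3/11 · 0.061471 = 0.016765; with total 0.049236.
Normalising, the posterior is P(jar A | data) = 0.16285, P(jar B | data) = 0.071235, P(jar C | data) = 0.42541, P(jar D | data) = 0.3405.
So P(white next | data) = Σ P(white next | H) P(H | data) = (7/10)(0.16285) + (1/6)(0.071235) + (3/5)(0.42541) + (5/11)(0.3405) = 0.53589.

0.5359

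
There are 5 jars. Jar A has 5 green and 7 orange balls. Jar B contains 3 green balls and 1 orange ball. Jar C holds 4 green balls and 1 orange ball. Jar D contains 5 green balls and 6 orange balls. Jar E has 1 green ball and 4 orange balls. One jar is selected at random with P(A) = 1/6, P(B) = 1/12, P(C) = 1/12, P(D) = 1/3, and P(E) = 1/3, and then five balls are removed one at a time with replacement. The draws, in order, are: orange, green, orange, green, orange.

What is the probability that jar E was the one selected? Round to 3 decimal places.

For each hypothesis, P(data | H) works out to: P(data | jar A) = (7/12)(5/12)(7/12)(5/12)(7/12) = 0.034461; P(data | jar B) = (1/4)(3/4)(1/4)(3/4)(1/4) = 0.0087891; P(data | jar C) = (1/5)(4/5)(1/5)(4/5)(1/5) = 0.00512; P(data | jar D) = (6/11)(5/11)(6/11)(5/11)(6/11) = 0.03353; P(data | jar E) = (4/5)(1/5)(4/5)(1/5)(4/5) = 0.02048.
Weighting by the prior gives 1/6 · 0.034461 = 0.0057435, 1/12 · 0.0087891 = 0.00073242, 1/12 · 0.00512 = 0.00042667, 1/3 · 0.03353 = 0.011177, 1/3 · 0.02048 = 0.0068267; summing to 0.024906.
Hence P(jar E | data) = (0.0068267) / (0.024906) = 0.2741.

0.274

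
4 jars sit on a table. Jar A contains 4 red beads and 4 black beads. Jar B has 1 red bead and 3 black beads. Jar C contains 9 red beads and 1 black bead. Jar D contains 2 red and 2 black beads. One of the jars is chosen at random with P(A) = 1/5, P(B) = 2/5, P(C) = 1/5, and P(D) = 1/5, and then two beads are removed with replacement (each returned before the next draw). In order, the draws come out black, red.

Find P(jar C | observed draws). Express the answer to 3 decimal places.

0.093

The likelihood of the observed sequence under each hypothesis: P(data | jar A) = (4/8)(4/8) = 1/4; P(data | jar B) = (3/4)(1/4) = 3/16; P(data | jar C) = (1/10)(9/10) = 9/100; P(data | jar D) = (2/4)(2/4) = 1/4.
Multiplying each by its prior: 1/5 · 1/4 = 1/20, 2/5 · 3/16 = 3/40, 1/5 · 9/100 = 9/500, 1/5 · 1/4 = 1/20; with total 193/1000.
So P(jar C | data) = (9/500) / (193/1000) = 18/193.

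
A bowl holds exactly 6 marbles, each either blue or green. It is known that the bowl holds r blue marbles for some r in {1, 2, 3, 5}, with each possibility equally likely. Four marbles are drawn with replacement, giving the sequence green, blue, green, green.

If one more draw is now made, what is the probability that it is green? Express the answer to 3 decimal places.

0.681

The likelihood of the observed sequence under each hypothesis: P(data | r = 1) = (5/6)(1/6)(5/6)(5/6) = 0.096451; P(data | r = 2) = (4/6)(2/6)(4/6)(4/6) = 0.098765; P(data | r = 3) = (3/6)(3/6)(3/6)(3/6) = 0.0625; P(data | r = 5) = (1/6)(5/6)(1/6)(1/6) = 0.003858.
Weighting by the prior gives 1/4 · 0.096451 = 0.024113, 1/4 · 0.098765 = 0.024691, 1/4 · 0.0625 = 0.015625, 1/4 · 0.003858 = 0.00096451; these sum to 0.065394.
The posterior is then P(r = 1 | data) = 0.36873, P(r = 2 | data) = 0.37758, P(r = 3 | data) = 0.23894, P(r = 5 | data) = 0.014749.
So P(green next | data) = Σ P(green next | H) P(H | data) = (5/6)(0.36873) + (2/3)(0.37758) + (1/2)(0.23894) + (1/6)(0.014749) = 0.68092.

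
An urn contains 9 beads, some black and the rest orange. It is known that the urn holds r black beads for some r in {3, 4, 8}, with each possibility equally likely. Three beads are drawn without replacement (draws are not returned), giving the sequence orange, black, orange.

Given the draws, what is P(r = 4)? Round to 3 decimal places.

0.471

For each hypothesis, P(data | H) works out to: P(data | r = 3) = (6/9)(3/8)(5/7) = 5/28; P(data | r = 4) = (5/9)(4/8)(4/7) = 10/63; P(data | r = 8) = (1/9)(8/8)(0/7) = 0.
Weighting by the prior gives 1/3 · 5/28 = 5/84, 1/3 · 10/63 = 10/189, 1/3 · 0 = 0; summing to 85/756.
Therefore the posterior P(r = 4 | data) = (10/189) / (85/756) = 8/17.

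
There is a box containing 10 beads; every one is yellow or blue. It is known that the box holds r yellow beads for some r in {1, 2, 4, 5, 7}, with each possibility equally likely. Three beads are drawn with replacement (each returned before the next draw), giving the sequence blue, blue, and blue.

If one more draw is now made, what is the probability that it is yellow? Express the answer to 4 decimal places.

0.2132

Compute the likelihood of the observed sequence for each case: P(data | r = 1) = (9/10)(9/10)(9/10) = 0.729; P(data | r = 2) = (8/10)(8/10)(8/10) = 0.512; P(data | r = 4) = (6/10)(6/10)(6/10) = 0.216; P(data | r = 5) = (5/10)(5/10)(5/10) = 0.125; P(data | r = 7) = (3/10)(3/10)(3/10) = 0.027.
The prior-weighted likelihoods are 1/5 · 0.729 = 0.1458, 1/5 · 0.512 = 0.1024, 1/5 · 0.216 = 0.0432, 1/5 · 0.125 = 0.025, 1/5 · 0.027 = 0.0054; with total 0.3218.
Normalising, the posterior is P(r = 1 | data) = 0.45308, P(r = 2 | data) = 0.31821, P(r = 4 | data) = 0.13424, P(r = 5 | data) = 0.077688, P(r = 7 | data) = 0.016781.
Averaging over the posterior, P(yellow next | data) = (1/10)(0.45308) + (1/5)(0.31821) + (2/5)(0.13424) + (1/2)(0.077688) + (7/10)(0.016781) = 0.21324.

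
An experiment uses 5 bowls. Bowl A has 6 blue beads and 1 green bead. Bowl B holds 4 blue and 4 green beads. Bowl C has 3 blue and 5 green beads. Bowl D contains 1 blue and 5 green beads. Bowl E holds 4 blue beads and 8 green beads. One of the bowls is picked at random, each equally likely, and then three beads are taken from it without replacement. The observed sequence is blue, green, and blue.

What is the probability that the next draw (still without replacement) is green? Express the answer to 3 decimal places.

0.477

For each hypothesis, P(data | H) works out to: P(data | bowl A) = (6/7)(1/6)(5/5) = 0.14286; P(data | bowl B) = (4/8)(4/7)(3/6) = 0.14286; P(data | bowl C) = (3/8)(5/7)(2/6) = 0.089286; P(data | bowl D) = (1/6)(5/5)(0/4) = 0; P(data | bowl E) = (4/12)(8/11)(3/10) = 0.072727.
Weighting by the prior gives 1/5 · 0.14286 = 0.028571, 1/5 · 0.14286 = 0.028571, 1/5 · 0.089286 = 0.017857, 1/5 · 0 = 0, 1/5 · 0.072727 = 0.014545; these sum to 0.089545.
The posterior is then P(bowl A | data) = 0.31907, P(bowl B | data) = 0.31907, P(bowl C | data) = 0.19942, P(bowl D | data) = 0, P(bowl E | data) = 0.16244.
Averaging over the posterior, P(green next | data) = (0)(0.31907) + (3/5)(0.31907) + (4/5)(0.19942) + (7/9)(0.16244) = 0.47732.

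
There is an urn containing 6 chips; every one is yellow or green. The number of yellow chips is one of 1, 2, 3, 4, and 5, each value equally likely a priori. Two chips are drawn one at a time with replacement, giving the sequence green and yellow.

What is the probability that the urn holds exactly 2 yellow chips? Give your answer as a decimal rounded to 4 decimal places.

For each hypothesis, P(data | H) works out to: P(data | r = 1) = (5/6)(1/6) = 5/36; P(data | r = 2) = (4/6)(2/6) = 2/9; P(data | r = 3) = (3/6)(3/6) = 1/4; P(data | r = 4) = (2/6)(4/6) = 2/9; P(data | r = 5) = (1/6)(5/6) = 5/36.
The prior-weighted likelihoods are 1/5 · 5/36 = 1/36, 1/5 · 2/9 = 2/45, 1/5 · 1/4 = 1/20, 1/5 · 2/9 = 2/45, 1/5 · 5/36 = 1/36; summing to 7/36.
Therefore the posterior P(r = 2 | data) = (2/45) / (7/36) = 8/35.

0.2286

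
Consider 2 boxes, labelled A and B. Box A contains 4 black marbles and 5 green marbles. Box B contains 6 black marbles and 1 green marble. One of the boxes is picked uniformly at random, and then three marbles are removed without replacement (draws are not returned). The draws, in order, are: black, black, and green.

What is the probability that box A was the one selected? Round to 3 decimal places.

The likelihood of the observed sequence under each hypothesis: P(data | box A) = (4/9)(3/8)(5/7) = 5/42; P(data | box B) = (6/7)(5/6)(1/5) = 1/7.
Multiplying each by its prior: 1/2 · 5/42 = 5/84, 1/2 · 1/7 = 1/14; summing to 11/84.
Hence P(box A | data) = (5/84) / (11/84) = 5/11.

0.455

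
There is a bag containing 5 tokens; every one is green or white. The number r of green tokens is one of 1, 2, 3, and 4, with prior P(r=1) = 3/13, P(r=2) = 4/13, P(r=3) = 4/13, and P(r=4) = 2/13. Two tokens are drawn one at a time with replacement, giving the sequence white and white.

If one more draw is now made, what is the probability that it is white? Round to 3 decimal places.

0.655

Compute the likelihood of the observed sequence for each case: P(data | r = 1) = (4/5)(4/5) = 16/25; P(data | r = 2) = (3/5)(3/5) = 9/25; P(data | r = 3) = (2/5)(2/5) = 4/25; P(data | r = 4) = (1/5)(1/5) = 1/25.
The prior-weighted likelihoods are 3/13 · 16/25 = 48/325, 4/13 · 9/25 = 36/325, 4/13 · 4/25 = 16/325, 2/13 · 1/25 = 2/325; summing to 102/325.
The posterior is then P(r = 1 | data) = 8/17, P(r = 2 | data) = 6/17, P(r = 3 | data) = 8/51, P(r = 4 | data) = 1/51.
Averaging over the posterior, P(white next | data) = (4/5)(8/17) + (3/5)(6/17) + (2/5)(8/51) + (1/5)(1/51) = 167/255.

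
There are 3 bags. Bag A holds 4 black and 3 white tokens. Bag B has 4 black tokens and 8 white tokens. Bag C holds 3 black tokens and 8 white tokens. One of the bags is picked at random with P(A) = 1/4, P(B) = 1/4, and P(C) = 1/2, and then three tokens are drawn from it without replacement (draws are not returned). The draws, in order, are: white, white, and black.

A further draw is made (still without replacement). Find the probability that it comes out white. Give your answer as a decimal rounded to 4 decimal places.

0.6356

For each hypothesis, P(data | H) works out to: P(data | bag A) = (3/7)(2/6)(4/5) = 4/35; P(data | bag B) = (8/12)(7/11)(4/10) = 28/165; P(data | bag C) = (8/11)(7/10)(3/9) = 28/165.
Multiplying each by its prior: 1/4 · 4/35 = 1/35, 1/4 · 28/165 = 7/165, 1/2 · 28/165 = 14/165; summing to 12/77.
Dividing through by the total gives posterior P(bag A | data) = 0.18333, P(bag B | data) = 0.27222, P(bag C | data) = 0.54444.
So P(white next | data) = Σ P(white next | H) P(H | data) = (1/4)(0.18333) + (2/3)(0.27222) + (3/4)(0.54444) = 0.63565.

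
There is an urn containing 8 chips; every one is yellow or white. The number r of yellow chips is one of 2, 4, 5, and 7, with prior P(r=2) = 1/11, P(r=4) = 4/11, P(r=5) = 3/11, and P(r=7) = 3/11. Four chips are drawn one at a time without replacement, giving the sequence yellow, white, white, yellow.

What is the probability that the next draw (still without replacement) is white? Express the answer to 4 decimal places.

Compute the likelihood of the observed sequence for each case: P(data | r = 2) = (2/8)(6/7)(5/6)(1/5) = 0.035714; P(data | r = 4) = (4/8)(4/7)(3/6)(3/5) = 0.085714; P(data | r = 5) = (5/8)(3/7)(2/6)(4/5) = 0.071429; P(data | r = 7) = (7/8)(1/7)(0/6) = 0.
Weighting by the prior gives 1/11 · 0.035714 = 0.0032468, 4/11 · 0.085714 = 0.031169, 3/11 · 0.071429 = 0.019481, 3/11 · 0 = 0; with total 0.053896.
Normalising, the posterior is P(r = 2 | data) = 0.060241, P(r = 4 | data) = 0.57831, P(r = 5 | data) = 0.36145, P(r = 7 | data) = 0.
Averaging over the posterior, P(white next | data) = (1)(0.060241) + (1/2)(0.57831) + (1/4)(0.36145) = 0.43976.

0.4398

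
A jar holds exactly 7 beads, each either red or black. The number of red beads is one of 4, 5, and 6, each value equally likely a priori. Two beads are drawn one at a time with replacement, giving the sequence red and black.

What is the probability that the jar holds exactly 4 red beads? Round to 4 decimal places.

For each hypothesis, P(data | H) works out to: P(data | r = 4) = (4/7)(3/7) = 12/49; P(data | r = 5) = (5/7)(2/7) = 10/49; P(data | r = 6) = (6/7)(1/7) = 6/49.
Weighting by the prior gives 1/3 · 12/49 = 4/49, 1/3 · 10/49 = 10/147, 1/3 · 6/49 = 2/49; these sum to 4/21.
By Bayes' rule, P(r = 4 | data) = (4/49) / (4/21) = 3/7.

0.4286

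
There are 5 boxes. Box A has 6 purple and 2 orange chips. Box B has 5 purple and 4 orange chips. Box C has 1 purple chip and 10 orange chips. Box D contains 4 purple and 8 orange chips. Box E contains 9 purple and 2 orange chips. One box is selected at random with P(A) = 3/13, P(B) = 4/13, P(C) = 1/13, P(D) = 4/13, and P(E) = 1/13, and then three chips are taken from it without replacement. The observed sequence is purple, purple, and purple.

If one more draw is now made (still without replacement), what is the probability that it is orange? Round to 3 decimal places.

0.440

Under each hypothesis, the probability of the observed sequence is: P(data | box A) = (6/8)(5/7)(4/6) = 0.35714; P(data | box B) = (5/9)(4/8)(3/7) = 0.11905; P(data | box C) = (1/11)(0/10) = 0; P(data | box D) = (4/12)(3/11)(2/10) = 0.018182; P(data | box E) = (9/11)(8/10)(7/9) = 0.50909.
The prior-weighted likelihoods are 3/13 · 0.35714 = 0.082418, 4/13 · 0.11905 = 0.03663, 1/13 · 0 = 0, 4/13 · 0.018182 = 0.0055944, 1/13 · 0.50909 = 0.039161; these sum to 0.1638.
Normalising, the posterior is P(box A | data) = 0.50315, P(box B | data) = 0.22362, P(box C | data) = 0, P(box D | data) = 0.034153, P(box E | data) = 0.23907.
So P(orange next | data) = Σ P(orange next | H) P(H | data) = (2/5)(0.50315) + (2/3)(0.22362) + (8/9)(0.034153) + (1/4)(0.23907) = 0.44047.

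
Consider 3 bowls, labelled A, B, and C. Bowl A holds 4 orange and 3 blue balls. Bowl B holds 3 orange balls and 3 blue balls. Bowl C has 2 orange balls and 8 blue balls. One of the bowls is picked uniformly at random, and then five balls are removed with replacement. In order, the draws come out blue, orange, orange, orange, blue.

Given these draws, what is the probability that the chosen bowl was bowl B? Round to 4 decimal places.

The likelihood of the observed sequence under each hypothesis: P(data | bowl A) = (3/7)(4/7)(4/7)(4/7)(3/7) = 0.034271; P(data | bowl B) = (3/6)(3/6)(3/6)(3/6)(3/6) = 0.03125; P(data | bowl C) = (8/10)(2/10)(2/10)(2/10)(8/10) = 0.00512.
Weighting by the prior gives 1/3 · 0.034271 = 0.011424, 1/3 · 0.03125 = 0.010417, 1/3 · 0.00512 = 0.0017067; with total 0.023547.
Hence P(bowl B | data) = (0.010417) / (0.023547) = 0.44237.

0.4424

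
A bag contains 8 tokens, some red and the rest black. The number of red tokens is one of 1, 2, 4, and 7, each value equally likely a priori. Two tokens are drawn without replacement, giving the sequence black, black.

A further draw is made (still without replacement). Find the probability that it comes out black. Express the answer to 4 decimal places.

0.7024

For each hypothesis, P(data | H) works out to: P(data | r = 1) = (7/8)(6/7) = 3/4; P(data | r = 2) = (6/8)(5/7) = 15/28; P(data | r = 4) = (4/8)(3/7) = 3/14; P(data | r = 7) = (1/8)(0/7) = 0.
Multiplying each by its prior: 1/4 · 3/4 = 3/16, 1/4 · 15/28 = 15/112, 1/4 · 3/14 = 3/56, 1/4 · 0 = 0; these sum to 3/8.
Dividing through by the total gives posterior P(r = 1 | data) = 1/2, P(r = 2 | data) = 5/14, P(r = 4 | data) = 1/7, P(r = 7 | data) = 0.
So P(black next | data) = Σ P(black next | H) P(H | data) = (5/6)(1/2) + (2/3)(5/14) + (1/3)(1/7) = 59/84.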